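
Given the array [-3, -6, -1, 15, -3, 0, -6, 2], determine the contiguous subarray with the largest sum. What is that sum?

Using Kadane's algorithm on [-3, -6, -1, 15, -3, 0, -6, 2]:

Scanning through the array:
Position 1 (value -6): max_ending_here = -6, max_so_far = -3
Position 2 (value -1): max_ending_here = -1, max_so_far = -1
Position 3 (value 15): max_ending_here = 15, max_so_far = 15
Position 4 (value -3): max_ending_here = 12, max_so_far = 15
Position 5 (value 0): max_ending_here = 12, max_so_far = 15
Position 6 (value -6): max_ending_here = 6, max_so_far = 15
Position 7 (value 2): max_ending_here = 8, max_so_far = 15

Maximum subarray: [15]
Maximum sum: 15

The maximum subarray is [15] with sum 15. This subarray runs from index 3 to index 3.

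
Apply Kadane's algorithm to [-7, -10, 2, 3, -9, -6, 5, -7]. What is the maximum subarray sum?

Using Kadane's algorithm on [-7, -10, 2, 3, -9, -6, 5, -7]:

Scanning through the array:
Position 1 (value -10): max_ending_here = -10, max_so_far = -7
Position 2 (value 2): max_ending_here = 2, max_so_far = 2
Position 3 (value 3): max_ending_here = 5, max_so_far = 5
Position 4 (value -9): max_ending_here = -4, max_so_far = 5
Position 5 (value -6): max_ending_here = -6, max_so_far = 5
Position 6 (value 5): max_ending_here = 5, max_so_far = 5
Position 7 (value -7): max_ending_here = -2, max_so_far = 5

Maximum subarray: [2, 3]
Maximum sum: 5

The maximum subarray is [2, 3] with sum 5. This subarray runs from index 2 to index 3.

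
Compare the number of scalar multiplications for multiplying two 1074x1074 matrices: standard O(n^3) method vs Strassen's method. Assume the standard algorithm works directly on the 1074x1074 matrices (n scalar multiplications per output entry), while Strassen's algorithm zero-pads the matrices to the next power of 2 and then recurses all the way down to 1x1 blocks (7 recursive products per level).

Matrix multiplication for 1074x1074 matrices:

Strassen's algorithm requires power-of-2 dimensions. Pad 1074x1074 to 2048x2048 (next power of 2).

Standard algorithm: 1074^3 = 1238833224 multiplications
Strassen's algorithm: 7^(log2(2048)) = 7^11 = 1977326743 multiplications
Difference: 1238833224 - 1977326743 = -738493519 (Strassen uses MORE here due to padding overhead — for small or just-over-power-of-2 n, padding can outweigh the per-level savings)

Standard: 1238833224 multiplications (1074^3). Strassen: 1977326743 multiplications (7^11, after padding to 2048x2048). Strassen reduces 8 recursive multiplications to 7 at each level.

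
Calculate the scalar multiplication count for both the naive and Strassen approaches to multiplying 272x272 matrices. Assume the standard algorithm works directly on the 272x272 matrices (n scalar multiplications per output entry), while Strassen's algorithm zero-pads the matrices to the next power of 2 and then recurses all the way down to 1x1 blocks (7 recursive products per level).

Matrix multiplication for 272x272 matrices:

Strassen's algorithm requires power-of-2 dimensions. Pad 272x272 to 512x512 (next power of 2).

Standard algorithm: 272^3 = 20123648 multiplications
Strassen's algorithm: 7^(log2(512)) = 7^9 = 40353607 multiplications
Difference: 20123648 - 40353607 = -20229959 (Strassen uses MORE here due to padding overhead — for small or just-over-power-of-2 n, padding can outweigh the per-level savings)

Standard: 20123648 multiplications (272^3). Strassen: 40353607 multiplications (7^9, after padding to 512x512). Strassen reduces 8 recursive multiplications to 7 at each level.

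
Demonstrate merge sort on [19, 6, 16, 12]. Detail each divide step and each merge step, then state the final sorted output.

Merge sort trace:

Split: [19, 6, 16, 12] -> [19, 6] and [16, 12]
  Split: [19, 6] -> [19] and [6]
  Merge: [19] + [6] -> [6, 19]
  Split: [16, 12] -> [16] and [12]
  Merge: [16] + [12] -> [12, 16]
Merge: [6, 19] + [12, 16] -> [6, 12, 16, 19]

Final sorted array: [6, 12, 16, 19]

The merge sort proceeds by recursively splitting the array and merging sorted halves.
After all merges, the sorted array is [6, 12, 16, 19].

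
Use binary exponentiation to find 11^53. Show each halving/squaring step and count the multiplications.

Computing 11^53 by squaring (build up from 11^1; each line after the first costs one multiplication):

11^1 = 11
11^2 = (11^1)^2 = 11^2 = 121
11^3 = 11 * 11^2 = 11 * 121 = 1331
11^6 = (11^3)^2 = 1331^2 = 1771561
11^12 = (11^6)^2 = 1771561^2 = 3138428376721
11^13 = 11 * 11^12 = 11 * 3138428376721 = 34522712143931
11^26 = (11^13)^2 = 34522712143931^2 = 1191817653772720942460132761
11^52 = (11^26)^2 = 1191817653772720942460132761^2 = 1420429319844313329730664601483335671261683881745483121
11^53 = 11 * 11^52 = 11 * 1420429319844313329730664601483335671261683881745483121 = 15624722518287446627037310616316692383878522699200314331

Result: 15624722518287446627037310616316692383878522699200314331
Multiplications needed: 8 (8 lines after 11^1)

11^53 = 15624722518287446627037310616316692383878522699200314331. Using exponentiation by squaring, this requires 8 multiplications. The key idea: if the exponent is even, square the half-power; if odd, multiply by the base once.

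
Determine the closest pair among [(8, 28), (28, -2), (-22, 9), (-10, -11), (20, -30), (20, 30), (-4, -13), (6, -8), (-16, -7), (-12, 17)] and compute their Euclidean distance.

Computing all pairwise distances among 10 points:

d((8, 28), (28, -2)) = 36.0555
d((8, 28), (-22, 9)) = 35.5106
d((8, 28), (-10, -11)) = 42.9535
d((8, 28), (20, -30)) = 59.2284
d((8, 28), (20, 30)) = 12.1655
d((8, 28), (-4, -13)) = 42.72
d((8, 28), (6, -8)) = 36.0555
d((8, 28), (-16, -7)) = 42.4382
d((8, 28), (-12, 17)) = 22.8254
d((28, -2), (-22, 9)) = 51.1957
d((28, -2), (-10, -11)) = 39.0512
d((28, -2), (20, -30)) = 29.1204
d((28, -2), (20, 30)) = 32.9848
d((28, -2), (-4, -13)) = 33.8378
d((28, -2), (6, -8)) = 22.8035
d((28, -2), (-16, -7)) = 44.2832
d((28, -2), (-12, 17)) = 44.2832
d((-22, 9), (-10, -11)) = 23.3238
d((-22, 9), (20, -30)) = 57.3149
d((-22, 9), (20, 30)) = 46.9574
d((-22, 9), (-4, -13)) = 28.4253
d((-22, 9), (6, -8)) = 32.7567
d((-22, 9), (-16, -7)) = 17.088
d((-22, 9), (-12, 17)) = 12.8062
d((-10, -11), (20, -30)) = 35.5106
d((-10, -11), (20, 30)) = 50.8035
d((-10, -11), (-4, -13)) = 6.3246 <-- minimum
d((-10, -11), (6, -8)) = 16.2788
d((-10, -11), (-16, -7)) = 7.2111
d((-10, -11), (-12, 17)) = 28.0713
d((20, -30), (20, 30)) = 60.0
d((20, -30), (-4, -13)) = 29.4109
d((20, -30), (6, -8)) = 26.0768
d((20, -30), (-16, -7)) = 42.72
d((20, -30), (-12, 17)) = 56.8595
d((20, 30), (-4, -13)) = 49.2443
d((20, 30), (6, -8)) = 40.4969
d((20, 30), (-16, -7)) = 51.6236
d((20, 30), (-12, 17)) = 34.5398
d((-4, -13), (6, -8)) = 11.1803
d((-4, -13), (-16, -7)) = 13.4164
d((-4, -13), (-12, 17)) = 31.0483
d((6, -8), (-16, -7)) = 22.0227
d((6, -8), (-12, 17)) = 30.8058
d((-16, -7), (-12, 17)) = 24.3311

Closest pair: (-10, -11) and (-4, -13) with distance 6.3246

The closest pair is (-10, -11) and (-4, -13) with Euclidean distance 6.3246. For 10 points, brute-force pairwise comparison is shown above. For large n, the divide-and-conquer algorithm (sort by x, recurse on halves, check the dividing strip) achieves O(n log n).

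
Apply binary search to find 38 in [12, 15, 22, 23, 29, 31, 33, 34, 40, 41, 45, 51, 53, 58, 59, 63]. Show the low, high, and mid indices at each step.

Binary search for 38 in [12, 15, 22, 23, 29, 31, 33, 34, 40, 41, 45, 51, 53, 58, 59, 63]:

lo=0, hi=15, mid=7, arr[mid]=34 -> 34 < 38, search right half
lo=8, hi=15, mid=11, arr[mid]=51 -> 51 > 38, search left half
lo=8, hi=10, mid=9, arr[mid]=41 -> 41 > 38, search left half
lo=8, hi=8, mid=8, arr[mid]=40 -> 40 > 38, search left half
lo=8 > hi=7, target 38 not found

Binary search determines that 38 is not in the array after 4 comparisons. The search space was exhausted without finding the target.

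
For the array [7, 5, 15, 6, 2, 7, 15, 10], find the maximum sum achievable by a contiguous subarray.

Using Kadane's algorithm on [7, 5, 15, 6, 2, 7, 15, 10]:

Scanning through the array:
Position 1 (value 5): max_ending_here = 12, max_so_far = 12
Position 2 (value 15): max_ending_here = 27, max_so_far = 27
Position 3 (value 6): max_ending_here = 33, max_so_far = 33
Position 4 (value 2): max_ending_here = 35, max_so_far = 35
Position 5 (value 7): max_ending_here = 42, max_so_far = 42
Position 6 (value 15): max_ending_here = 57, max_so_far = 57
Position 7 (value 10): max_ending_here = 67, max_so_far = 67

Maximum subarray: [7, 5, 15, 6, 2, 7, 15, 10]
Maximum sum: 67

The maximum subarray is [7, 5, 15, 6, 2, 7, 15, 10] with sum 67. This subarray runs from index 0 to index 7.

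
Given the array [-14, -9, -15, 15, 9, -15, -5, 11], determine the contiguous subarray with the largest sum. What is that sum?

Using Kadane's algorithm on [-14, -9, -15, 15, 9, -15, -5, 11]:

Scanning through the array:
Position 1 (value -9): max_ending_here = -9, max_so_far = -9
Position 2 (value -15): max_ending_here = -15, max_so_far = -9
Position 3 (value 15): max_ending_here = 15, max_so_far = 15
Position 4 (value 9): max_ending_here = 24, max_so_far = 24
Position 5 (value -15): max_ending_here = 9, max_so_far = 24
Position 6 (value -5): max_ending_here = 4, max_so_far = 24
Position 7 (value 11): max_ending_here = 15, max_so_far = 24

Maximum subarray: [15, 9]
Maximum sum: 24

The maximum subarray is [15, 9] with sum 24. This subarray runs from index 3 to index 4.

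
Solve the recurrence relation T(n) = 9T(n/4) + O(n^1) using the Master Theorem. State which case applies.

Master Theorem for T(n) = 9T(n/4) + O(n^1):

a = 9, b = 4, c = 1
log_b(a) = log_4(9) = 1.5850

Case 1: c = 1 < log_4(9) = 1.5850
T(n) = O(n^(log_4 9))

For T(n) = 9T(n/4) + O(n^1): log_4(9) = 1.5850. This is Case 1 of the Master Theorem (c < log_b(a), work dominated by leaves), giving O(n^(log_4 9)).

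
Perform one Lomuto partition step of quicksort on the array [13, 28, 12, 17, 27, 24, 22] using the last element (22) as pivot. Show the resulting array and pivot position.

Lomuto partition with pivot = 22:

Initial array: [13, 28, 12, 17, 27, 24, 22]

arr[0]=13 <= 22: swap with position 0, array becomes [13, 28, 12, 17, 27, 24, 22]
arr[1]=28 > 22: no swap
arr[2]=12 <= 22: swap with position 1, array becomes [13, 12, 28, 17, 27, 24, 22]
arr[3]=17 <= 22: swap with position 2, array becomes [13, 12, 17, 28, 27, 24, 22]
arr[4]=27 > 22: no swap
arr[5]=24 > 22: no swap

Place pivot at position 3: [13, 12, 17, 22, 27, 24, 28]
Pivot position: 3

After partitioning with pivot 22, the array becomes [13, 12, 17, 22, 27, 24, 28]. The pivot is placed at index 3. All elements to the left of the pivot are <= 22, and all elements to the right are > 22.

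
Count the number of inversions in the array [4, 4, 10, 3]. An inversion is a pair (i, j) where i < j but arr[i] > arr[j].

Finding inversions in [4, 4, 10, 3]:

(0, 3): arr[0]=4 > arr[3]=3
(1, 3): arr[1]=4 > arr[3]=3
(2, 3): arr[2]=10 > arr[3]=3

Total inversions: 3

The array has 3 inversion(s): (0,3), (1,3), (2,3). Each pair (i,j) satisfies i < j and arr[i] > arr[j].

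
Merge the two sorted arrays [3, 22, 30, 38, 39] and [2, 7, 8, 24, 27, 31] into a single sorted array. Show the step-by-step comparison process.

Merging process:

Compare 3 vs 2: take 2 from right. Merged: [2]
Compare 3 vs 7: take 3 from left. Merged: [2, 3]
Compare 22 vs 7: take 7 from right. Merged: [2, 3, 7]
Compare 22 vs 8: take 8 from right. Merged: [2, 3, 7, 8]
Compare 22 vs 24: take 22 from left. Merged: [2, 3, 7, 8, 22]
Compare 30 vs 24: take 24 from right. Merged: [2, 3, 7, 8, 22, 24]
Compare 30 vs 27: take 27 from right. Merged: [2, 3, 7, 8, 22, 24, 27]
Compare 30 vs 31: take 30 from left. Merged: [2, 3, 7, 8, 22, 24, 27, 30]
Compare 38 vs 31: take 31 from right. Merged: [2, 3, 7, 8, 22, 24, 27, 30, 31]
Append remaining from left: [38, 39]. Merged: [2, 3, 7, 8, 22, 24, 27, 30, 31, 38, 39]

Final merged array: [2, 3, 7, 8, 22, 24, 27, 30, 31, 38, 39]
Total comparisons: 9

The merged array is [2, 3, 7, 8, 22, 24, 27, 30, 31, 38, 39], requiring 9 comparisons. The merge step runs in O(n) time where n is the total number of elements.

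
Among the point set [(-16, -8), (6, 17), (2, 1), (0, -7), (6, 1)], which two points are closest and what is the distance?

Computing all pairwise distances among 5 points:

d((-16, -8), (6, 17)) = 33.3017
d((-16, -8), (2, 1)) = 20.1246
d((-16, -8), (0, -7)) = 16.0312
d((-16, -8), (6, 1)) = 23.7697
d((6, 17), (2, 1)) = 16.4924
d((6, 17), (0, -7)) = 24.7386
d((6, 17), (6, 1)) = 16.0
d((2, 1), (0, -7)) = 8.2462
d((2, 1), (6, 1)) = 4.0 <-- minimum
d((0, -7), (6, 1)) = 10.0

Closest pair: (2, 1) and (6, 1) with distance 4.0

The closest pair is (2, 1) and (6, 1) with Euclidean distance 4.0. For 5 points, brute-force pairwise comparison is shown above. For large n, the divide-and-conquer algorithm (sort by x, recurse on halves, check the dividing strip) achieves O(n log n).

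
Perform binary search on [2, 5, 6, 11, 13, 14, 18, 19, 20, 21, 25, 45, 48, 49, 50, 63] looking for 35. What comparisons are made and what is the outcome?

Binary search for 35 in [2, 5, 6, 11, 13, 14, 18, 19, 20, 21, 25, 45, 48, 49, 50, 63]:

lo=0, hi=15, mid=7, arr[mid]=19 -> 19 < 35, search right half
lo=8, hi=15, mid=11, arr[mid]=45 -> 45 > 35, search left half
lo=8, hi=10, mid=9, arr[mid]=21 -> 21 < 35, search right half
lo=10, hi=10, mid=10, arr[mid]=25 -> 25 < 35, search right half
lo=11 > hi=10, target 35 not found

Binary search determines that 35 is not in the array after 4 comparisons. The search space was exhausted without finding the target.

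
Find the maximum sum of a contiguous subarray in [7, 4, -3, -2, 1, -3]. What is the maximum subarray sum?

Using Kadane's algorithm on [7, 4, -3, -2, 1, -3]:

Scanning through the array:
Position 1 (value 4): max_ending_here = 11, max_so_far = 11
Position 2 (value -3): max_ending_here = 8, max_so_far = 11
Position 3 (value -2): max_ending_here = 6, max_so_far = 11
Position 4 (value 1): max_ending_here = 7, max_so_far = 11
Position 5 (value -3): max_ending_here = 4, max_so_far = 11

Maximum subarray: [7, 4]
Maximum sum: 11

The maximum subarray is [7, 4] with sum 11. This subarray runs from index 0 to index 1.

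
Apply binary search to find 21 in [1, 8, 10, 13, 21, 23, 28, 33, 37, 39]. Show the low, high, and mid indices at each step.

Binary search for 21 in [1, 8, 10, 13, 21, 23, 28, 33, 37, 39]:

lo=0, hi=9, mid=4, arr[mid]=21 -> Found target at index 4!

Binary search finds 21 at index 4 after 1 comparisons. The search repeatedly halves the search space by comparing with the middle element.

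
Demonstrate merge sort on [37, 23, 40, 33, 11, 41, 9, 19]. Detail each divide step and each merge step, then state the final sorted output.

Merge sort trace:

Split: [37, 23, 40, 33, 11, 41, 9, 19] -> [37, 23, 40, 33] and [11, 41, 9, 19]
  Split: [37, 23, 40, 33] -> [37, 23] and [40, 33]
    Split: [37, 23] -> [37] and [23]
    Merge: [37] + [23] -> [23, 37]
    Split: [40, 33] -> [40] and [33]
    Merge: [40] + [33] -> [33, 40]
  Merge: [23, 37] + [33, 40] -> [23, 33, 37, 40]
  Split: [11, 41, 9, 19] -> [11, 41] and [9, 19]
    Split: [11, 41] -> [11] and [41]
    Merge: [11] + [41] -> [11, 41]
    Split: [9, 19] -> [9] and [19]
    Merge: [9] + [19] -> [9, 19]
  Merge: [11, 41] + [9, 19] -> [9, 11, 19, 41]
Merge: [23, 33, 37, 40] + [9, 11, 19, 41] -> [9, 11, 19, 23, 33, 37, 40, 41]

Final sorted array: [9, 11, 19, 23, 33, 37, 40, 41]

The merge sort proceeds by recursively splitting the array and merging sorted halves.
After all merges, the sorted array is [9, 11, 19, 23, 33, 37, 40, 41].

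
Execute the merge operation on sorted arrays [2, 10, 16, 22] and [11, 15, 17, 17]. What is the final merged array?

Merging process:

Compare 2 vs 11: take 2 from left. Merged: [2]
Compare 10 vs 11: take 10 from left. Merged: [2, 10]
Compare 16 vs 11: take 11 from right. Merged: [2, 10, 11]
Compare 16 vs 15: take 15 from right. Merged: [2, 10, 11, 15]
Compare 16 vs 17: take 16 from left. Merged: [2, 10, 11, 15, 16]
Compare 22 vs 17: take 17 from right. Merged: [2, 10, 11, 15, 16, 17]
Compare 22 vs 17: take 17 from right. Merged: [2, 10, 11, 15, 16, 17, 17]
Append remaining from left: [22]. Merged: [2, 10, 11, 15, 16, 17, 17, 22]

Final merged array: [2, 10, 11, 15, 16, 17, 17, 22]
Total comparisons: 7

The merged array is [2, 10, 11, 15, 16, 17, 17, 22], requiring 7 comparisons. The merge step runs in O(n) time where n is the total number of elements.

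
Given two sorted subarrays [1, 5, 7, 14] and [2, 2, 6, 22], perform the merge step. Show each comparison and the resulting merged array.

Merging process:

Compare 1 vs 2: take 1 from left. Merged: [1]
Compare 5 vs 2: take 2 from right. Merged: [1, 2]
Compare 5 vs 2: take 2 from right. Merged: [1, 2, 2]
Compare 5 vs 6: take 5 from left. Merged: [1, 2, 2, 5]
Compare 7 vs 6: take 6 from right. Merged: [1, 2, 2, 5, 6]
Compare 7 vs 22: take 7 from left. Merged: [1, 2, 2, 5, 6, 7]
Compare 14 vs 22: take 14 from left. Merged: [1, 2, 2, 5, 6, 7, 14]
Append remaining from right: [22]. Merged: [1, 2, 2, 5, 6, 7, 14, 22]

Final merged array: [1, 2, 2, 5, 6, 7, 14, 22]
Total comparisons: 7

The merged array is [1, 2, 2, 5, 6, 7, 14, 22], requiring 7 comparisons. The merge step runs in O(n) time where n is the total number of elements.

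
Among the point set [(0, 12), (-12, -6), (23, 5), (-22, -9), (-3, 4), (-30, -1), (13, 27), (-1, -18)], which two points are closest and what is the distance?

Computing all pairwise distances among 8 points:

d((0, 12), (-12, -6)) = 21.6333
d((0, 12), (23, 5)) = 24.0416
d((0, 12), (-22, -9)) = 30.4138
d((0, 12), (-3, 4)) = 8.544 <-- minimum
d((0, 12), (-30, -1)) = 32.6956
d((0, 12), (13, 27)) = 19.8494
d((0, 12), (-1, -18)) = 30.0167
d((-12, -6), (23, 5)) = 36.6879
d((-12, -6), (-22, -9)) = 10.4403
d((-12, -6), (-3, 4)) = 13.4536
d((-12, -6), (-30, -1)) = 18.6815
d((-12, -6), (13, 27)) = 41.4005
d((-12, -6), (-1, -18)) = 16.2788
d((23, 5), (-22, -9)) = 47.1275
d((23, 5), (-3, 4)) = 26.0192
d((23, 5), (-30, -1)) = 53.3385
d((23, 5), (13, 27)) = 24.1661
d((23, 5), (-1, -18)) = 33.2415
d((-22, -9), (-3, 4)) = 23.0217
d((-22, -9), (-30, -1)) = 11.3137
d((-22, -9), (13, 27)) = 50.2096
d((-22, -9), (-1, -18)) = 22.8473
d((-3, 4), (-30, -1)) = 27.4591
d((-3, 4), (13, 27)) = 28.0179
d((-3, 4), (-1, -18)) = 22.0907
d((-30, -1), (13, 27)) = 51.3128
d((-30, -1), (-1, -18)) = 33.6155
d((13, 27), (-1, -18)) = 47.1275

Closest pair: (0, 12) and (-3, 4) with distance 8.544

The closest pair is (0, 12) and (-3, 4) with Euclidean distance 8.544. For 8 points, brute-force pairwise comparison is shown above. For large n, the divide-and-conquer algorithm (sort by x, recurse on halves, check the dividing strip) achieves O(n log n).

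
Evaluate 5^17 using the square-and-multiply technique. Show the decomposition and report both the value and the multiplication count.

Computing 5^17 by squaring (build up from 5^1; each line after the first costs one multiplication):

5^1 = 5
5^2 = (5^1)^2 = 5^2 = 25
5^4 = (5^2)^2 = 25^2 = 625
5^8 = (5^4)^2 = 625^2 = 390625
5^16 = (5^8)^2 = 390625^2 = 152587890625
5^17 = 5 * 5^16 = 5 * 152587890625 = 762939453125

Result: 762939453125
Multiplications needed: 5 (5 lines after 5^1)

5^17 = 762939453125. Using exponentiation by squaring, this requires 5 multiplications. The key idea: if the exponent is even, square the half-power; if odd, multiply by the base once.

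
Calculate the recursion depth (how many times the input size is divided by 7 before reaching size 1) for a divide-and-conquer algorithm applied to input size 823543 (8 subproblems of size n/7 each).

For divide and conquer with division factor 7:

Problem sizes at each level:
Level 0: 823543
Level 1: 117649
Level 2: 16807
Level 3: 2401
Level 4: 343
Level 5: 49
Level 6: 7
Level 7: 1

The root is level 0 and the size-1 base case is level 7 (the tree spans levels 0 through 7, i.e. 8 levels counting the root), so the depth is the number of divisions: log_7(823543) = 7

The recursion tree depth is log_7(823543) = 7. At each level, the problem size is divided by 7, so it takes 7 divisions to reduce to a base case of size 1. The algorithm makes 8 recursive calls at each level.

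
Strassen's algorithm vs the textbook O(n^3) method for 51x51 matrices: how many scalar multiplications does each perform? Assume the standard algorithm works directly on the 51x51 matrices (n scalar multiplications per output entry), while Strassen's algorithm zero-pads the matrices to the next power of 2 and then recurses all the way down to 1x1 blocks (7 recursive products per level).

Matrix multiplication for 51x51 matrices:

Strassen's algorithm requires power-of-2 dimensions. Pad 51x51 to 64x64 (next power of 2).

Standard algorithm: 51^3 = 132651 multiplications
Strassen's algorithm: 7^(log2(64)) = 7^6 = 117649 multiplications
Savings: 132651 - 117649 = 15002 multiplications

Standard: 132651 multiplications (51^3). Strassen: 117649 multiplications (7^6, after padding to 64x64). Strassen reduces 8 recursive multiplications to 7 at each level.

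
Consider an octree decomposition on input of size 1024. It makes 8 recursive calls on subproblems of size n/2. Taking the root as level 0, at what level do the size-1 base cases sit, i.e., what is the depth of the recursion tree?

For divide and conquer with division factor 2:

Problem sizes at each level:
Level 0: 1024
Level 1: 512
Level 2: 256
Level 3: 128
Level 4: 64
Level 5: 32
Level 6: 16
Level 7: 8
Level 8: 4
Level 9: 2
Level 10: 1

The root is level 0 and the size-1 base case is level 10 (the tree spans levels 0 through 10, i.e. 11 levels counting the root), so the depth is the number of divisions: log_2(1024) = 10

The recursion tree depth is log_2(1024) = 10. At each level, the problem size is divided by 2, so it takes 10 divisions to reduce to a base case of size 1. The algorithm makes 8 recursive calls at each level.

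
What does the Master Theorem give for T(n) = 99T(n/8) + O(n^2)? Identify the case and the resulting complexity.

Master Theorem for T(n) = 99T(n/8) + O(n^2):

a = 99, b = 8, c = 2
log_b(a) = log_8(99) = 2.2098

Case 1: c = 2 < log_8(99) = 2.2098
T(n) = O(n^(log_8 99))

For T(n) = 99T(n/8) + O(n^2): log_8(99) = 2.2098. This is Case 1 of the Master Theorem (c < log_b(a), work dominated by leaves), giving O(n^(log_8 99)).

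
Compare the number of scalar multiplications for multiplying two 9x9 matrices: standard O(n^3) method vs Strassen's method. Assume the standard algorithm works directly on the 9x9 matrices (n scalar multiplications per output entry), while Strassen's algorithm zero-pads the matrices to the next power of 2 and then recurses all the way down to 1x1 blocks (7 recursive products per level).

Matrix multiplication for 9x9 matrices:

Strassen's algorithm requires power-of-2 dimensions. Pad 9x9 to 16x16 (next power of 2).

Standard algorithm: 9^3 = 729 multiplications
Strassen's algorithm: 7^(log2(16)) = 7^4 = 2401 multiplications
Difference: 729 - 2401 = -1672 (Strassen uses MORE here due to padding overhead — for small or just-over-power-of-2 n, padding can outweigh the per-level savings)

Standard: 729 multiplications (9^3). Strassen: 2401 multiplications (7^4, after padding to 16x16). Strassen reduces 8 recursive multiplications to 7 at each level.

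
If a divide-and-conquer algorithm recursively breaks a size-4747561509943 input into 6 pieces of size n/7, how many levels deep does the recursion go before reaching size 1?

For divide and conquer with division factor 7:

Problem sizes at each level:
Level 0: 4747561509943
Level 1: 678223072849
Level 2: 96889010407
Level 3: 13841287201
Level 4: 1977326743
Level 5: 282475249
Level 6: 40353607
Level 7: 5764801
Level 8: 823543
Level 9: 117649
Level 10: 16807
Level 11: 2401
Level 12: 343
Level 13: 49
Level 14: 7
Level 15: 1

The root is level 0 and the size-1 base case is level 15 (the tree spans levels 0 through 15, i.e. 16 levels counting the root), so the depth is the number of divisions: log_7(4747561509943) = 15

The recursion tree depth is log_7(4747561509943) = 15. At each level, the problem size is divided by 7, so it takes 15 divisions to reduce to a base case of size 1. The algorithm makes 6 recursive calls at each level.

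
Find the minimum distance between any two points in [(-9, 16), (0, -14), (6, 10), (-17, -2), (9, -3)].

Computing all pairwise distances among 5 points:

d((-9, 16), (0, -14)) = 31.3209
d((-9, 16), (6, 10)) = 16.1555
d((-9, 16), (-17, -2)) = 19.6977
d((-9, 16), (9, -3)) = 26.1725
d((0, -14), (6, 10)) = 24.7386
d((0, -14), (-17, -2)) = 20.8087
d((0, -14), (9, -3)) = 14.2127
d((6, 10), (-17, -2)) = 25.9422
d((6, 10), (9, -3)) = 13.3417 <-- minimum
d((-17, -2), (9, -3)) = 26.0192

Closest pair: (6, 10) and (9, -3) with distance 13.3417

The closest pair is (6, 10) and (9, -3) with Euclidean distance 13.3417. For 5 points, brute-force pairwise comparison is shown above. For large n, the divide-and-conquer algorithm (sort by x, recurse on halves, check the dividing strip) achieves O(n log n).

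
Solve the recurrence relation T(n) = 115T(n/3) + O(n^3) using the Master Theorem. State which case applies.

Master Theorem for T(n) = 115T(n/3) + O(n^3):

a = 115, b = 3, c = 3
log_b(a) = log_3(115) = 4.3190

Case 1: c = 3 < log_3(115) = 4.3190
T(n) = O(n^(log_3 115))

For T(n) = 115T(n/3) + O(n^3): log_3(115) = 4.3190. This is Case 1 of the Master Theorem (c < log_b(a), work dominated by leaves), giving O(n^(log_3 115)).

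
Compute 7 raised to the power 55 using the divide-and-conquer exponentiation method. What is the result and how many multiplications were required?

Computing 7^55 by squaring (build up from 7^1; each line after the first costs one multiplication):

7^1 = 7
7^2 = (7^1)^2 = 7^2 = 49
7^3 = 7 * 7^2 = 7 * 49 = 343
7^6 = (7^3)^2 = 343^2 = 117649
7^12 = (7^6)^2 = 117649^2 = 13841287201
7^13 = 7 * 7^12 = 7 * 13841287201 = 96889010407
7^26 = (7^13)^2 = 96889010407^2 = 9387480337647754305649
7^27 = 7 * 7^26 = 7 * 9387480337647754305649 = 65712362363534280139543
7^54 = (7^27)^2 = 65712362363534280139543^2 = 4318114567396436564035293097707728087552248849
7^55 = 7 * 7^54 = 7 * 4318114567396436564035293097707728087552248849 = 30226801971775055948247051683954096612865741943

Result: 30226801971775055948247051683954096612865741943
Multiplications needed: 9 (9 lines after 7^1)

7^55 = 30226801971775055948247051683954096612865741943. Using exponentiation by squaring, this requires 9 multiplications. The key idea: if the exponent is even, square the half-power; if odd, multiply by the base once.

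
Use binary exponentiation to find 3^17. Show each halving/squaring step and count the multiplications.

Computing 3^17 by squaring (build up from 3^1; each line after the first costs one multiplication):

3^1 = 3
3^2 = (3^1)^2 = 3^2 = 9
3^4 = (3^2)^2 = 9^2 = 81
3^8 = (3^4)^2 = 81^2 = 6561
3^16 = (3^8)^2 = 6561^2 = 43046721
3^17 = 3 * 3^16 = 3 * 43046721 = 129140163

Result: 129140163
Multiplications needed: 5 (5 lines after 3^1)

3^17 = 129140163. Using exponentiation by squaring, this requires 5 multiplications. The key idea: if the exponent is even, square the half-power; if odd, multiply by the base once.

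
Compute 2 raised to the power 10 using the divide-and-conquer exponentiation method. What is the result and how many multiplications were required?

Computing 2^10 by squaring (build up from 2^1; each line after the first costs one multiplication):

2^1 = 2
2^2 = (2^1)^2 = 2^2 = 4
2^4 = (2^2)^2 = 4^2 = 16
2^5 = 2 * 2^4 = 2 * 16 = 32
2^10 = (2^5)^2 = 32^2 = 1024

Result: 1024
Multiplications needed: 4 (4 lines after 2^1)

2^10 = 1024. Using exponentiation by squaring, this requires 4 multiplications. The key idea: if the exponent is even, square the half-power; if odd, multiply by the base once.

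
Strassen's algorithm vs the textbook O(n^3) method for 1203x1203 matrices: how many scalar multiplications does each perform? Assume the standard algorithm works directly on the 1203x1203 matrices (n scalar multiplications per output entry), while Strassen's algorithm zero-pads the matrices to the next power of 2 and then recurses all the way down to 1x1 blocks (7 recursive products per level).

Matrix multiplication for 1203x1203 matrices:

Strassen's algorithm requires power-of-2 dimensions. Pad 1203x1203 to 2048x2048 (next power of 2).

Standard algorithm: 1203^3 = 1740992427 multiplications
Strassen's algorithm: 7^(log2(2048)) = 7^11 = 1977326743 multiplications
Difference: 1740992427 - 1977326743 = -236334316 (Strassen uses MORE here due to padding overhead — for small or just-over-power-of-2 n, padding can outweigh the per-level savings)

Standard: 1740992427 multiplications (1203^3). Strassen: 1977326743 multiplications (7^11, after padding to 2048x2048). Strassen reduces 8 recursive multiplications to 7 at each level.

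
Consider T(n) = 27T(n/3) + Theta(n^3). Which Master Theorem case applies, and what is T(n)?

Master Theorem for T(n) = 27T(n/3) + O(n^3):

a = 27, b = 3, c = 3
log_b(a) = log_3(27) = 3.0000

Case 2: c = 3 = log_3(27) = 3.0000
T(n) = O(n^3 log n) = O(n^3 log n)

For T(n) = 27T(n/3) + O(n^3): log_3(27) = 3.0000. This is Case 2 of the Master Theorem (c = log_b(a), equal work at all levels), giving O(n^3 log n).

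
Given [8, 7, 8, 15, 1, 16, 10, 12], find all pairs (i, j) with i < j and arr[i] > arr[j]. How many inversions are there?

Finding inversions in [8, 7, 8, 15, 1, 16, 10, 12]:

(0, 1): arr[0]=8 > arr[1]=7
(0, 4): arr[0]=8 > arr[4]=1
(1, 4): arr[1]=7 > arr[4]=1
(2, 4): arr[2]=8 > arr[4]=1
(3, 4): arr[3]=15 > arr[4]=1
(3, 6): arr[3]=15 > arr[6]=10
(3, 7): arr[3]=15 > arr[7]=12
(5, 6): arr[5]=16 > arr[6]=10
(5, 7): arr[5]=16 > arr[7]=12

Total inversions: 9

The array has 9 inversion(s): (0,1), (0,4), (1,4), (2,4), (3,4), (3,6), (3,7), (5,6), (5,7). Each pair (i,j) satisfies i < j and arr[i] > arr[j].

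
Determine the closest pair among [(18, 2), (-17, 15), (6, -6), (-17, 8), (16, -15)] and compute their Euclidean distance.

Computing all pairwise distances among 5 points:

d((18, 2), (-17, 15)) = 37.3363
d((18, 2), (6, -6)) = 14.4222
d((18, 2), (-17, 8)) = 35.5106
d((18, 2), (16, -15)) = 17.1172
d((-17, 15), (6, -6)) = 31.1448
d((-17, 15), (-17, 8)) = 7.0 <-- minimum
d((-17, 15), (16, -15)) = 44.5982
d((6, -6), (-17, 8)) = 26.9258
d((6, -6), (16, -15)) = 13.4536
d((-17, 8), (16, -15)) = 40.2244

Closest pair: (-17, 15) and (-17, 8) with distance 7.0

The closest pair is (-17, 15) and (-17, 8) with Euclidean distance 7.0. For 5 points, brute-force pairwise comparison is shown above. For large n, the divide-and-conquer algorithm (sort by x, recurse on halves, check the dividing strip) achieves O(n log n).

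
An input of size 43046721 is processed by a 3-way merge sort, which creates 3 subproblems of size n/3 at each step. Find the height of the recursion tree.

For divide and conquer with division factor 3:

Problem sizes at each level:
Level 0: 43046721
Level 1: 14348907
Level 2: 4782969
Level 3: 1594323
Level 4: 531441
Level 5: 177147
Level 6: 59049
Level 7: 19683
Level 8: 6561
Level 9: 2187
Level 10: 729
Level 11: 243
Level 12: 81
Level 13: 27
Level 14: 9
Level 15: 3
Level 16: 1

The root is level 0 and the size-1 base case is level 16 (the tree spans levels 0 through 16, i.e. 17 levels counting the root), so the depth is the number of divisions: log_3(43046721) = 16

The recursion tree depth is log_3(43046721) = 16. At each level, the problem size is divided by 3, so it takes 16 divisions to reduce to a base case of size 1. The algorithm makes 3 recursive calls at each level.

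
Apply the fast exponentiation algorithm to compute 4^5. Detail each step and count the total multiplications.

Computing 4^5 by squaring (build up from 4^1; each line after the first costs one multiplication):

4^1 = 4
4^2 = (4^1)^2 = 4^2 = 16
4^4 = (4^2)^2 = 16^2 = 256
4^5 = 4 * 4^4 = 4 * 256 = 1024

Result: 1024
Multiplications needed: 3 (3 lines after 4^1)

4^5 = 1024. Using exponentiation by squaring, this requires 3 multiplications. The key idea: if the exponent is even, square the half-power; if odd, multiply by the base once.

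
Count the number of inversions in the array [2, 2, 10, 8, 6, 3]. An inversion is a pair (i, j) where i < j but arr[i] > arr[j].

Finding inversions in [2, 2, 10, 8, 6, 3]:

(2, 3): arr[2]=10 > arr[3]=8
(2, 4): arr[2]=10 > arr[4]=6
(2, 5): arr[2]=10 > arr[5]=3
(3, 4): arr[3]=8 > arr[4]=6
(3, 5): arr[3]=8 > arr[5]=3
(4, 5): arr[4]=6 > arr[5]=3

Total inversions: 6

The array has 6 inversion(s): (2,3), (2,4), (2,5), (3,4), (3,5), (4,5). Each pair (i,j) satisfies i < j and arr[i] > arr[j].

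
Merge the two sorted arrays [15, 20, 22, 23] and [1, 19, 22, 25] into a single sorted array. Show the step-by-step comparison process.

Merging process:

Compare 15 vs 1: take 1 from right. Merged: [1]
Compare 15 vs 19: take 15 from left. Merged: [1, 15]
Compare 20 vs 19: take 19 from right. Merged: [1, 15, 19]
Compare 20 vs 22: take 20 from left. Merged: [1, 15, 19, 20]
Compare 22 vs 22: take 22 from left. Merged: [1, 15, 19, 20, 22]
Compare 23 vs 22: take 22 from right. Merged: [1, 15, 19, 20, 22, 22]
Compare 23 vs 25: take 23 from left. Merged: [1, 15, 19, 20, 22, 22, 23]
Append remaining from right: [25]. Merged: [1, 15, 19, 20, 22, 22, 23, 25]

Final merged array: [1, 15, 19, 20, 22, 22, 23, 25]
Total comparisons: 7

The merged array is [1, 15, 19, 20, 22, 22, 23, 25], requiring 7 comparisons. The merge step runs in O(n) time where n is the total number of elements.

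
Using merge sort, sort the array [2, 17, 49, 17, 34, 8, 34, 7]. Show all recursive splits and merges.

Merge sort trace:

Split: [2, 17, 49, 17, 34, 8, 34, 7] -> [2, 17, 49, 17] and [34, 8, 34, 7]
  Split: [2, 17, 49, 17] -> [2, 17] and [49, 17]
    Split: [2, 17] -> [2] and [17]
    Merge: [2] + [17] -> [2, 17]
    Split: [49, 17] -> [49] and [17]
    Merge: [49] + [17] -> [17, 49]
  Merge: [2, 17] + [17, 49] -> [2, 17, 17, 49]
  Split: [34, 8, 34, 7] -> [34, 8] and [34, 7]
    Split: [34, 8] -> [34] and [8]
    Merge: [34] + [8] -> [8, 34]
    Split: [34, 7] -> [34] and [7]
    Merge: [34] + [7] -> [7, 34]
  Merge: [8, 34] + [7, 34] -> [7, 8, 34, 34]
Merge: [2, 17, 17, 49] + [7, 8, 34, 34] -> [2, 7, 8, 17, 17, 34, 34, 49]

Final sorted array: [2, 7, 8, 17, 17, 34, 34, 49]

The merge sort proceeds by recursively splitting the array and merging sorted halves.
After all merges, the sorted array is [2, 7, 8, 17, 17, 34, 34, 49].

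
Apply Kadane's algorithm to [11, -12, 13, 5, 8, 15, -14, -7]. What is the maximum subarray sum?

Using Kadane's algorithm on [11, -12, 13, 5, 8, 15, -14, -7]:

Scanning through the array:
Position 1 (value -12): max_ending_here = -1, max_so_far = 11
Position 2 (value 13): max_ending_here = 13, max_so_far = 13
Position 3 (value 5): max_ending_here = 18, max_so_far = 18
Position 4 (value 8): max_ending_here = 26, max_so_far = 26
Position 5 (value 15): max_ending_here = 41, max_so_far = 41
Position 6 (value -14): max_ending_here = 27, max_so_far = 41
Position 7 (value -7): max_ending_here = 20, max_so_far = 41

Maximum subarray: [13, 5, 8, 15]
Maximum sum: 41

The maximum subarray is [13, 5, 8, 15] with sum 41. This subarray runs from index 2 to index 5.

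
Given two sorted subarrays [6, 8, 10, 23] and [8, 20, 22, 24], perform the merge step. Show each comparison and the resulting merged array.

Merging process:

Compare 6 vs 8: take 6 from left. Merged: [6]
Compare 8 vs 8: take 8 from left. Merged: [6, 8]
Compare 10 vs 8: take 8 from right. Merged: [6, 8, 8]
Compare 10 vs 20: take 10 from left. Merged: [6, 8, 8, 10]
Compare 23 vs 20: take 20 from right. Merged: [6, 8, 8, 10, 20]
Compare 23 vs 22: take 22 from right. Merged: [6, 8, 8, 10, 20, 22]
Compare 23 vs 24: take 23 from left. Merged: [6, 8, 8, 10, 20, 22, 23]
Append remaining from right: [24]. Merged: [6, 8, 8, 10, 20, 22, 23, 24]

Final merged array: [6, 8, 8, 10, 20, 22, 23, 24]
Total comparisons: 7

The merged array is [6, 8, 8, 10, 20, 22, 23, 24], requiring 7 comparisons. The merge step runs in O(n) time where n is the total number of elements.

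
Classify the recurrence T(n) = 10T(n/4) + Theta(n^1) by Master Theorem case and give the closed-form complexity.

Master Theorem for T(n) = 10T(n/4) + O(n^1):

a = 10, b = 4, c = 1
log_b(a) = log_4(10) = 1.6610

Case 1: c = 1 < log_4(10) = 1.6610
T(n) = O(n^(log_4 10))

For T(n) = 10T(n/4) + O(n^1): log_4(10) = 1.6610. This is Case 1 of the Master Theorem (c < log_b(a), work dominated by leaves), giving O(n^(log_4 10)).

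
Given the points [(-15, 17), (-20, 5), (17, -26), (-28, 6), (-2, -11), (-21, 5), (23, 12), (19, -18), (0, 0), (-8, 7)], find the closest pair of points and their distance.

Computing all pairwise distances among 10 points:

d((-15, 17), (-20, 5)) = 13.0
d((-15, 17), (17, -26)) = 53.6004
d((-15, 17), (-28, 6)) = 17.0294
d((-15, 17), (-2, -11)) = 30.8707
d((-15, 17), (-21, 5)) = 13.4164
d((-15, 17), (23, 12)) = 38.3275
d((-15, 17), (19, -18)) = 48.7955
d((-15, 17), (0, 0)) = 22.6716
d((-15, 17), (-8, 7)) = 12.2066
d((-20, 5), (17, -26)) = 48.2701
d((-20, 5), (-28, 6)) = 8.0623
d((-20, 5), (-2, -11)) = 24.0832
d((-20, 5), (-21, 5)) = 1.0 <-- minimum
d((-20, 5), (23, 12)) = 43.566
d((-20, 5), (19, -18)) = 45.2769
d((-20, 5), (0, 0)) = 20.6155
d((-20, 5), (-8, 7)) = 12.1655
d((17, -26), (-28, 6)) = 55.2178
d((17, -26), (-2, -11)) = 24.2074
d((17, -26), (-21, 5)) = 49.0408
d((17, -26), (23, 12)) = 38.4708
d((17, -26), (19, -18)) = 8.2462
d((17, -26), (0, 0)) = 31.0644
d((17, -26), (-8, 7)) = 41.4005
d((-28, 6), (-2, -11)) = 31.0644
d((-28, 6), (-21, 5)) = 7.0711
d((-28, 6), (23, 12)) = 51.3517
d((-28, 6), (19, -18)) = 52.7731
d((-28, 6), (0, 0)) = 28.6356
d((-28, 6), (-8, 7)) = 20.025
d((-2, -11), (-21, 5)) = 24.8395
d((-2, -11), (23, 12)) = 33.9706
d((-2, -11), (19, -18)) = 22.1359
d((-2, -11), (0, 0)) = 11.1803
d((-2, -11), (-8, 7)) = 18.9737
d((-21, 5), (23, 12)) = 44.5533
d((-21, 5), (19, -18)) = 46.1411
d((-21, 5), (0, 0)) = 21.587
d((-21, 5), (-8, 7)) = 13.1529
d((23, 12), (19, -18)) = 30.2655
d((23, 12), (0, 0)) = 25.9422
d((23, 12), (-8, 7)) = 31.4006
d((19, -18), (0, 0)) = 26.1725
d((19, -18), (-8, 7)) = 36.7967
d((0, 0), (-8, 7)) = 10.6301

Closest pair: (-20, 5) and (-21, 5) with distance 1.0

The closest pair is (-20, 5) and (-21, 5) with Euclidean distance 1.0. For 10 points, brute-force pairwise comparison is shown above. For large n, the divide-and-conquer algorithm (sort by x, recurse on halves, check the dividing strip) achieves O(n log n).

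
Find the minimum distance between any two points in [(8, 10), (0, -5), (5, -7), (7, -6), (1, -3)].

Computing all pairwise distances among 5 points:

d((8, 10), (0, -5)) = 17.0
d((8, 10), (5, -7)) = 17.2627
d((8, 10), (7, -6)) = 16.0312
d((8, 10), (1, -3)) = 14.7648
d((0, -5), (5, -7)) = 5.3852
d((0, -5), (7, -6)) = 7.0711
d((0, -5), (1, -3)) = 2.2361 <-- minimum
d((5, -7), (7, -6)) = 2.2361 <-- minimum
d((5, -7), (1, -3)) = 5.6569
d((7, -6), (1, -3)) = 6.7082

Minimum distance: 2.2361 (tie among 2 pairs: (0, -5) and (1, -3); (5, -7) and (7, -6))

The minimum Euclidean distance is 2.2361. There is a tie: 2 pairs achieve this minimum — (0, -5) and (1, -3); (5, -7) and (7, -6). Any of these is a valid closest pair. For 5 points, brute-force pairwise comparison is shown above. For large n, the divide-and-conquer algorithm (sort by x, recurse on halves, check the dividing strip) achieves O(n log n).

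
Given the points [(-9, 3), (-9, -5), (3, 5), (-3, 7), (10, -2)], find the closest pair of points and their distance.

Computing all pairwise distances among 5 points:

d((-9, 3), (-9, -5)) = 8.0
d((-9, 3), (3, 5)) = 12.1655
d((-9, 3), (-3, 7)) = 7.2111
d((-9, 3), (10, -2)) = 19.6469
d((-9, -5), (3, 5)) = 15.6205
d((-9, -5), (-3, 7)) = 13.4164
d((-9, -5), (10, -2)) = 19.2354
d((3, 5), (-3, 7)) = 6.3246 <-- minimum
d((3, 5), (10, -2)) = 9.8995
d((-3, 7), (10, -2)) = 15.8114

Closest pair: (3, 5) and (-3, 7) with distance 6.3246

The closest pair is (3, 5) and (-3, 7) with Euclidean distance 6.3246. For 5 points, brute-force pairwise comparison is shown above. For large n, the divide-and-conquer algorithm (sort by x, recurse on halves, check the dividing strip) achieves O(n log n).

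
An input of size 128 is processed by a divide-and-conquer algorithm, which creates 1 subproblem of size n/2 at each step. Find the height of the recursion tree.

For divide and conquer with division factor 2:

Problem sizes at each level:
Level 0: 128
Level 1: 64
Level 2: 32
Level 3: 16
Level 4: 8
Level 5: 4
Level 6: 2
Level 7: 1

The root is level 0 and the size-1 base case is level 7 (the tree spans levels 0 through 7, i.e. 8 levels counting the root), so the depth is the number of divisions: log_2(128) = 7

The recursion tree depth is log_2(128) = 7. At each level, the problem size is divided by 2, so it takes 7 divisions to reduce to a base case of size 1. The algorithm makes 1 recursive call at each level.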